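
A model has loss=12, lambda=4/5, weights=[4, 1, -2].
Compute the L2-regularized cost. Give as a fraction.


L2 sq norm = sum(w^2) = 21. J = 12 + 4/5 * 21 = 144/5.

144/5


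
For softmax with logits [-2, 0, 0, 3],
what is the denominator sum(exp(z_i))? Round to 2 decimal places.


Denom = e^-2=0.1353 + e^0=1.0000 + e^0=1.0000 + e^3=20.0855. Sum = 22.2208, which rounds to 22.22.

22.22


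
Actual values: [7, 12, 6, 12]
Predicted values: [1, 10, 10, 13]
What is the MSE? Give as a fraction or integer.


MSE = (1/4) * ((7-1)^2=36 + (12-10)^2=4 + (6-10)^2=16 + (12-13)^2=1). Sum = 57. MSE = 57/4.

57/4


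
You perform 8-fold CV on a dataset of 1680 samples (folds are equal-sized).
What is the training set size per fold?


Each validation fold has 1680/8 = 210 samples. Training set = 1680 - 210 = 1470.

1470


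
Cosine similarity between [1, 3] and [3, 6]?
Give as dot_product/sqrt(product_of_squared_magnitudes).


dot = 21. |a|^2 = 10, |b|^2 = 45. cos = 21/sqrt(450).

21/sqrt(450)


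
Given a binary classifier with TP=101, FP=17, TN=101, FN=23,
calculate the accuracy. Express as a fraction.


Accuracy = (TP + TN) / (TP + TN + FP + FN) = (101 + 101) / 242 = 101/121.

101/121


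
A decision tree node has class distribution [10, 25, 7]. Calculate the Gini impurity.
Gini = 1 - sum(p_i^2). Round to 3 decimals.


Total = 42. Proportions: 10/42, 25/42, 7/42. sum(p_i^2) = 0.4388. Gini = 1 - 0.4388 = 0.5612, which rounds to 0.561.

0.561


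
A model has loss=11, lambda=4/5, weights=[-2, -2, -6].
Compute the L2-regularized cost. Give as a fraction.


L2 sq norm = sum(w^2) = 44. J = 11 + 4/5 * 44 = 231/5.

231/5


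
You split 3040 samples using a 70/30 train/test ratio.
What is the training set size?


Test set = 3040 * 30% = 912. Training set = 3040 - 912 = 2128.

2128


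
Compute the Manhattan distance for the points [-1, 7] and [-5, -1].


d = sum of absolute differences: |-1--5|=4 + |7--1|=8 = 12.

12


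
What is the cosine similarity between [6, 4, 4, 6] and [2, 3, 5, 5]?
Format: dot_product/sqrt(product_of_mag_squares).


dot = 74. |a|^2 = 104, |b|^2 = 63. cos = 74/sqrt(6552).

74/sqrt(6552)


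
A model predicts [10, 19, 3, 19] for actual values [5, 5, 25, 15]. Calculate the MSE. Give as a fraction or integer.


MSE = (1/4) * ((5-10)^2=25 + (5-19)^2=196 + (25-3)^2=484 + (15-19)^2=16). Sum = 721. MSE = 721/4.

721/4


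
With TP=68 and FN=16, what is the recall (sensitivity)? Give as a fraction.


Recall = TP / (TP + FN) = 68 / 84 = 17/21.

17/21


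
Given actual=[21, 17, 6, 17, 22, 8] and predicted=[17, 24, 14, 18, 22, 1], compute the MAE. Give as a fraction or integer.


MAE = (1/6) * (|21-17|=4 + |17-24|=7 + |6-14|=8 + |17-18|=1 + |22-22|=0 + |8-1|=7). Sum = 27. MAE = 9/2.

9/2


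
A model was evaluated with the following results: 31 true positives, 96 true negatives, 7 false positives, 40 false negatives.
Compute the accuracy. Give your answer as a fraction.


Accuracy = (TP + TN) / (TP + TN + FP + FN) = (31 + 96) / 174 = 127/174.

127/174


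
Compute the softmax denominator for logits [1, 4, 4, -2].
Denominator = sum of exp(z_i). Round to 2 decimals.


Denom = e^1=2.7183 + e^4=54.5982 + e^4=54.5982 + e^-2=0.1353. Sum = 112.0500, which rounds to 112.05.

112.05


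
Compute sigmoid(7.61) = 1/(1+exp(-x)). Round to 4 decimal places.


sigma(7.61) = 1/(1+e^(-7.61)) = 1/(1+0.000495) = 1/1.000495 = 0.9995.

0.9995


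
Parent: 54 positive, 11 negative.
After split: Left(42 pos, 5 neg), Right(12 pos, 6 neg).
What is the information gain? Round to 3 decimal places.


H(parent) = 0.6559. H(left) = 0.4889, H(right) = 0.9183. Weighted = (47/65)*0.4889 + (18/65)*0.9183 = 0.6078. IG = 0.6559 - 0.6078 = 0.0481, which rounds to 0.048.

0.048


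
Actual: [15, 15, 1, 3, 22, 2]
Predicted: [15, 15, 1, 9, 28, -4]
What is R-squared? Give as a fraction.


Mean(y) = 29/3. SS_res = 108. SS_tot = 1162/3. R^2 = 1 - 108/(1162/3) = 419/581.

419/581


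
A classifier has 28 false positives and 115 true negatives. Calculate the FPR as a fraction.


FPR = FP / (FP + TN) = 28 / 143 = 28/143.

28/143


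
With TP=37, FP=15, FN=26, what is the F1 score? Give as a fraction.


Precision = 37/52 = 37/52. Recall = 37/63 = 37/63. F1 = 2*P*R/(P+R) = 74/115.

74/115


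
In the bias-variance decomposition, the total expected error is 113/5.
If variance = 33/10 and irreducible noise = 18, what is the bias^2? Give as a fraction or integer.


Total error = bias^2 + variance + irreducible noise. So bias^2 = 113/5 - 33/10 - 18 = 13/10.

13/10


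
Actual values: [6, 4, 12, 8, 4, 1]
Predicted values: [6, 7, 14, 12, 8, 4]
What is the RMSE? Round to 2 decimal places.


MSE = 9.0000. RMSE = sqrt(9.0000) = 3.00.

3.00


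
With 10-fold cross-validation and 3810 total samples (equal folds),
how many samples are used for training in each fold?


Each validation fold has 3810/10 = 381 samples. Training set = 3810 - 381 = 3429.

3429


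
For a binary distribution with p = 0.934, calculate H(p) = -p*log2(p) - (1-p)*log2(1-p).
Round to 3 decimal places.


H = -0.934*log2(0.934) - 0.066*log2(0.066) = 0.351.

0.351


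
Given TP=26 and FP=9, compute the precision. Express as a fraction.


Precision = TP / (TP + FP) = 26 / 35 = 26/35.

26/35


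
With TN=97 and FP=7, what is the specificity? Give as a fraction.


Specificity = TN / (TN + FP) = 97 / 104 = 97/104.

97/104


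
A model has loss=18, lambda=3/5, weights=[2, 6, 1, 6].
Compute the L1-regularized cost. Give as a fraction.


L1 norm = sum(|w|) = 15. J = 18 + 3/5 * 15 = 27.

27


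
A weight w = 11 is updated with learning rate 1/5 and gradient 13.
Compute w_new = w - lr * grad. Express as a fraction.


w_new = 11 - 1/5 * 13 = 11 - 13/5 = 42/5.

42/5


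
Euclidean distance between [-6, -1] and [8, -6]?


d = sqrt(sum of squared differences). (-6-8)^2=196, (-1--6)^2=25. Sum = 221.

sqrt(221)


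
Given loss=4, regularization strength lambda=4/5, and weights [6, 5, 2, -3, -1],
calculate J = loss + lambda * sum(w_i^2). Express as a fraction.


L2 sq norm = sum(w^2) = 75. J = 4 + 4/5 * 75 = 64.

64


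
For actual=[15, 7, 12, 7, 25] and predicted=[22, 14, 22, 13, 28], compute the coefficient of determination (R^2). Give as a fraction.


Mean(y) = 66/5. SS_res = 243. SS_tot = 1104/5. R^2 = 1 - 243/(1104/5) = -37/368.

-37/368


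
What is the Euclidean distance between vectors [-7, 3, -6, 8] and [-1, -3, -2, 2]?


d = sqrt(sum of squared differences). (-7--1)^2=36, (3--3)^2=36, (-6--2)^2=16, (8-2)^2=36. Sum = 124.

sqrt(124)


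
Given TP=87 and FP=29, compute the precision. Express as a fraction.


Precision = TP / (TP + FP) = 87 / 116 = 3/4.

3/4


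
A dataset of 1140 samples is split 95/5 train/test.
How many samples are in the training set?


Test set = 1140 * 5% = 57. Training set = 1140 - 57 = 1083.

1083


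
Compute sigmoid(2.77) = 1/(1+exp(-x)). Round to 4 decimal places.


sigma(2.77) = 1/(1+e^(-2.77)) = 1/(1+0.062662) = 1/1.062662 = 0.9410.

0.9410


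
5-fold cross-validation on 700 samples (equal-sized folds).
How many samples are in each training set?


Each validation fold has 700/5 = 140 samples. Training set = 700 - 140 = 560.

560


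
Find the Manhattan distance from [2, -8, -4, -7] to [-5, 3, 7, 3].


d = sum of absolute differences: |2--5|=7 + |-8-3|=11 + |-4-7|=11 + |-7-3|=10 = 39.

39


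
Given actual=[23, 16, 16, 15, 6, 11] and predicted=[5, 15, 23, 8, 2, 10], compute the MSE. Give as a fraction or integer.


MSE = (1/6) * ((23-5)^2=324 + (16-15)^2=1 + (16-23)^2=49 + (15-8)^2=49 + (6-2)^2=16 + (11-10)^2=1). Sum = 440. MSE = 220/3.

220/3


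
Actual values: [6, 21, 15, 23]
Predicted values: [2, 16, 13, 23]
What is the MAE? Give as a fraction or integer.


MAE = (1/4) * (|6-2|=4 + |21-16|=5 + |15-13|=2 + |23-23|=0). Sum = 11. MAE = 11/4.

11/4


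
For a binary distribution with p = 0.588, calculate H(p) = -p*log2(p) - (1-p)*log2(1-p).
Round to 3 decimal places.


H = -0.588*log2(0.588) - 0.412*log2(0.412) = 0.978.

0.978


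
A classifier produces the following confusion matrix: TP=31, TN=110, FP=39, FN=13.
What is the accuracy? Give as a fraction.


Accuracy = (TP + TN) / (TP + TN + FP + FN) = (31 + 110) / 193 = 141/193.

141/193


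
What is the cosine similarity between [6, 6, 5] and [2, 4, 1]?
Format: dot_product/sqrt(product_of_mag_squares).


dot = 41. |a|^2 = 97, |b|^2 = 21. cos = 41/sqrt(2037).

41/sqrt(2037)


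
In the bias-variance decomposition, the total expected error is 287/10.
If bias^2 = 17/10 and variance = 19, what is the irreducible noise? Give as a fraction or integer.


Total error = bias^2 + variance + irreducible noise. So irreducible noise = 287/10 - 17/10 - 19 = 8.

8


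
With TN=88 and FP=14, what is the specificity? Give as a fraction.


Specificity = TN / (TN + FP) = 88 / 102 = 44/51.

44/51


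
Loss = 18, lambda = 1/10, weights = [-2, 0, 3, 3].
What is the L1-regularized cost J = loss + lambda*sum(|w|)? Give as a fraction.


L1 norm = sum(|w|) = 8. J = 18 + 1/10 * 8 = 94/5.

94/5


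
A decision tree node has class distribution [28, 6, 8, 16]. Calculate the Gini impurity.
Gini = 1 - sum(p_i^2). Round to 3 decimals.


Total = 58. Proportions: 28/58, 6/58, 8/58, 16/58. sum(p_i^2) = 0.3389. Gini = 1 - 0.3389 = 0.6611, which rounds to 0.661.

0.661


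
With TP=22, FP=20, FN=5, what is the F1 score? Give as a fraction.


Precision = 22/42 = 11/21. Recall = 22/27 = 22/27. F1 = 2*P*R/(P+R) = 44/69.

44/69


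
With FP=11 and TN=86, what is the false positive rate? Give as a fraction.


FPR = FP / (FP + TN) = 11 / 97 = 11/97.

11/97


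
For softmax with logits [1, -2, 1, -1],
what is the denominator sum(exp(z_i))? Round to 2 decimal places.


Denom = e^1=2.7183 + e^-2=0.1353 + e^1=2.7183 + e^-1=0.3679. Sum = 5.9398, which rounds to 5.94.

5.94


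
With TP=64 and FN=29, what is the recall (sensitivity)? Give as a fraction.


Recall = TP / (TP + FN) = 64 / 93 = 64/93.

64/93


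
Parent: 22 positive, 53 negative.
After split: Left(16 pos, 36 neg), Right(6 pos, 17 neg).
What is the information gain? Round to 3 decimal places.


H(parent) = 0.8730. H(left) = 0.8905, H(right) = 0.8281. Weighted = (52/75)*0.8905 + (23/75)*0.8281 = 0.8714. IG = 0.8730 - 0.8714 = 0.0016, which rounds to 0.002.

0.002


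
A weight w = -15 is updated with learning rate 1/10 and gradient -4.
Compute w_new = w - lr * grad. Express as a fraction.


w_new = -15 - 1/10 * -4 = -15 - -2/5 = -73/5.

-73/5


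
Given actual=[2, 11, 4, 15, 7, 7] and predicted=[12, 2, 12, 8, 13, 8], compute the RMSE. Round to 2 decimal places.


MSE = 55.1667. RMSE = sqrt(55.1667) = 7.43.

7.43


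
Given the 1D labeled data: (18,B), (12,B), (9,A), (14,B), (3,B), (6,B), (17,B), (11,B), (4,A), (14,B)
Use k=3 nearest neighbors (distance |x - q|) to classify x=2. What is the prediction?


Distances: |18-2|=16, |12-2|=10, |9-2|=7, |14-2|=12, |3-2|=1, |6-2|=4, |17-2|=15, |11-2|=9, |4-2|=2, |14-2|=12. 3 nearest: (3,B), (4,A), (6,B). Counts: {'B': 2, 'A': 1}. Majority class: B.

B


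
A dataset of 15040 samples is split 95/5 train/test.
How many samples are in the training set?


Test set = 15040 * 5% = 752. Training set = 15040 - 752 = 14288.

14288


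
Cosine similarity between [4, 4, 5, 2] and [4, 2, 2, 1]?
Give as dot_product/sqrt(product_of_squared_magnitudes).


dot = 36. |a|^2 = 61, |b|^2 = 25. cos = 36/sqrt(1525).

36/sqrt(1525)


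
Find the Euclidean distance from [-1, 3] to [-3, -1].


d = sqrt(sum of squared differences). (-1--3)^2=4, (3--1)^2=16. Sum = 20.

sqrt(20)


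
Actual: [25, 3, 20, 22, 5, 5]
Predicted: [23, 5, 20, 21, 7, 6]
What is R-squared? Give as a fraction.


Mean(y) = 40/3. SS_res = 14. SS_tot = 1504/3. R^2 = 1 - 14/(1504/3) = 731/752.

731/752


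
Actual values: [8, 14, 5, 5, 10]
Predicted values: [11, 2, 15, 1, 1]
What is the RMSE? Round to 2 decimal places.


MSE = 70.0000. RMSE = sqrt(70.0000) = 8.37.

8.37


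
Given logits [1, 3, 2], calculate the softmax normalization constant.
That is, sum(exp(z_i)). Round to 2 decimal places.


Denom = e^1=2.7183 + e^3=20.0855 + e^2=7.3891. Sum = 30.1929, which rounds to 30.19.

30.19


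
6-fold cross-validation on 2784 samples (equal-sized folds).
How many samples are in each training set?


Each validation fold has 2784/6 = 464 samples. Training set = 2784 - 464 = 2320.

2320


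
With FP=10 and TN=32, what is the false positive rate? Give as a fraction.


FPR = FP / (FP + TN) = 10 / 42 = 5/21.

5/21


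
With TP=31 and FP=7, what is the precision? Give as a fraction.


Precision = TP / (TP + FP) = 31 / 38 = 31/38.

31/38


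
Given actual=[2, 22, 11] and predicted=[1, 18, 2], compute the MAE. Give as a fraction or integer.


MAE = (1/3) * (|2-1|=1 + |22-18|=4 + |11-2|=9). Sum = 14. MAE = 14/3.

14/3


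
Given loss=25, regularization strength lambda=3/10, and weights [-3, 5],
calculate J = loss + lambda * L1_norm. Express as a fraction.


L1 norm = sum(|w|) = 8. J = 25 + 3/10 * 8 = 137/5.

137/5


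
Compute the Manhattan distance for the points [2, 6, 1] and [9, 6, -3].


d = sum of absolute differences: |2-9|=7 + |6-6|=0 + |1--3|=4 = 11.

11


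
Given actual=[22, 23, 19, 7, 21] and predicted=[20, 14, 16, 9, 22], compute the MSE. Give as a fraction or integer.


MSE = (1/5) * ((22-20)^2=4 + (23-14)^2=81 + (19-16)^2=9 + (7-9)^2=4 + (21-22)^2=1). Sum = 99. MSE = 99/5.

99/5


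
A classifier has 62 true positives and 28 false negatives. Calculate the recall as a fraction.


Recall = TP / (TP + FN) = 62 / 90 = 31/45.

31/45


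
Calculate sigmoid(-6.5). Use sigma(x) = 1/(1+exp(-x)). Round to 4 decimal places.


sigma(-6.5) = 1/(1+e^(6.5)) = 1/(1+665.141633) = 1/666.141633 = 0.0015.

0.0015


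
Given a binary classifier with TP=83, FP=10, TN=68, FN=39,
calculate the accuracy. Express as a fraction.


Accuracy = (TP + TN) / (TP + TN + FP + FN) = (83 + 68) / 200 = 151/200.

151/200


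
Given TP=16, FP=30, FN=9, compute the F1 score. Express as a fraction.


Precision = 16/46 = 8/23. Recall = 16/25 = 16/25. F1 = 2*P*R/(P+R) = 32/71.

32/71


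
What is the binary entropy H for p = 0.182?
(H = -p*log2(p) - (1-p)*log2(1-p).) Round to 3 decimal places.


H = -0.182*log2(0.182) - 0.818*log2(0.818) = 0.684.

0.684


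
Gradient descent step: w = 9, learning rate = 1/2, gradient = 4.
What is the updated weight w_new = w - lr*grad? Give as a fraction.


w_new = 9 - 1/2 * 4 = 9 - 2 = 7.

7


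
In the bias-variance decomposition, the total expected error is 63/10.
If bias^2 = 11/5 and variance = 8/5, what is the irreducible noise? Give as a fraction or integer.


Total error = bias^2 + variance + irreducible noise. So irreducible noise = 63/10 - 11/5 - 8/5 = 5/2.

5/2


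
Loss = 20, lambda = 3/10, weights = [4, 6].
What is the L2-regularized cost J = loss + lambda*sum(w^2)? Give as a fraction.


L2 sq norm = sum(w^2) = 52. J = 20 + 3/10 * 52 = 178/5.

178/5


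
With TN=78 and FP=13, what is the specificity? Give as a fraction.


Specificity = TN / (TN + FP) = 78 / 91 = 6/7.

6/7


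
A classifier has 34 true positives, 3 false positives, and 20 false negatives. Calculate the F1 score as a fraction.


Precision = 34/37 = 34/37. Recall = 34/54 = 17/27. F1 = 2*P*R/(P+R) = 68/91.

68/91


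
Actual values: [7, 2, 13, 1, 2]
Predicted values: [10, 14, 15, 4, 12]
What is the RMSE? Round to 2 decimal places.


MSE = 53.2000. RMSE = sqrt(53.2000) = 7.29.

7.29


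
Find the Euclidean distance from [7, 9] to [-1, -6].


d = sqrt(sum of squared differences). (7--1)^2=64, (9--6)^2=225. Sum = 289.

17


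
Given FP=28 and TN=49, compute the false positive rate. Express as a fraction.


FPR = FP / (FP + TN) = 28 / 77 = 4/11.

4/11


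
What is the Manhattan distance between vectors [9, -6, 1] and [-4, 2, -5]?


d = sum of absolute differences: |9--4|=13 + |-6-2|=8 + |1--5|=6 = 27.

27


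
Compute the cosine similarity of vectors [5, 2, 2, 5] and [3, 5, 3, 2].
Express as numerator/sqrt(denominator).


dot = 41. |a|^2 = 58, |b|^2 = 47. cos = 41/sqrt(2726).

41/sqrt(2726)


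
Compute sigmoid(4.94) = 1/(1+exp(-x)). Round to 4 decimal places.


sigma(4.94) = 1/(1+e^(-4.94)) = 1/(1+0.007155) = 1/1.007155 = 0.9929.

0.9929


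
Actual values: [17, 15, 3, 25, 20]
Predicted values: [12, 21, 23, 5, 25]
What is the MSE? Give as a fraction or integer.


MSE = (1/5) * ((17-12)^2=25 + (15-21)^2=36 + (3-23)^2=400 + (25-5)^2=400 + (20-25)^2=25). Sum = 886. MSE = 886/5.

886/5


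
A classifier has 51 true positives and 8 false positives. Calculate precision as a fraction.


Precision = TP / (TP + FP) = 51 / 59 = 51/59.

51/59


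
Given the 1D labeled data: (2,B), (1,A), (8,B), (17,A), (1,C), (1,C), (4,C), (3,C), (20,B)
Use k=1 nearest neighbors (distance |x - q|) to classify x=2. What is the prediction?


Distances: |2-2|=0, |1-2|=1, |8-2|=6, |17-2|=15, |1-2|=1, |1-2|=1, |4-2|=2, |3-2|=1, |20-2|=18. 1 nearest: (2,B). Counts: {'B': 1}. Majority class: B.

B


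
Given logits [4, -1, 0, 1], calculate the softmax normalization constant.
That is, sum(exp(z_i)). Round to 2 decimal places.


Denom = e^4=54.5982 + e^-1=0.3679 + e^0=1.0000 + e^1=2.7183. Sum = 58.6844, which rounds to 58.68.

58.68


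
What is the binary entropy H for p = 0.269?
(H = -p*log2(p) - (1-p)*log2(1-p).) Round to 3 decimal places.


H = -0.269*log2(0.269) - 0.731*log2(0.731) = 0.840.

0.840


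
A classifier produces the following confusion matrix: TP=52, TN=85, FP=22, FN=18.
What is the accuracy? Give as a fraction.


Accuracy = (TP + TN) / (TP + TN + FP + FN) = (52 + 85) / 177 = 137/177.

137/177


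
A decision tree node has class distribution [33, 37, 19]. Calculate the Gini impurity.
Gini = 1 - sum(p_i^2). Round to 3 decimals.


Total = 89. Proportions: 33/89, 37/89, 19/89. sum(p_i^2) = 0.3559. Gini = 1 - 0.3559 = 0.6441, which rounds to 0.644.

0.644


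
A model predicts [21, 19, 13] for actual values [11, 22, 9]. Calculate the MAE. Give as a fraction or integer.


MAE = (1/3) * (|11-21|=10 + |22-19|=3 + |9-13|=4). Sum = 17. MAE = 17/3.

17/3


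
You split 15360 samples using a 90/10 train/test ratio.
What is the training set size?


Test set = 15360 * 10% = 1536. Training set = 15360 - 1536 = 13824.

13824


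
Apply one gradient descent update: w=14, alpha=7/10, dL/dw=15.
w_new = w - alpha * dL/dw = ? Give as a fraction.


w_new = 14 - 7/10 * 15 = 14 - 21/2 = 7/2.

7/2


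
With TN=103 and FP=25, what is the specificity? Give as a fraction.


Specificity = TN / (TN + FP) = 103 / 128 = 103/128.

103/128


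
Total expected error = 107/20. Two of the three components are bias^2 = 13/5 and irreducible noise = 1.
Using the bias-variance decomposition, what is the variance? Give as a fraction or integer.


Total error = bias^2 + variance + irreducible noise. So variance = 107/20 - 13/5 - 1 = 7/4.

7/4


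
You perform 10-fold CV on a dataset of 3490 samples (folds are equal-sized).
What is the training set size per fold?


Each validation fold has 3490/10 = 349 samples. Training set = 3490 - 349 = 3141.

3141


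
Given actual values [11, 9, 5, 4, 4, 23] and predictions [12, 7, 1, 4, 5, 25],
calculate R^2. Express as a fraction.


Mean(y) = 28/3. SS_res = 26. SS_tot = 796/3. R^2 = 1 - 26/(796/3) = 359/398.

359/398


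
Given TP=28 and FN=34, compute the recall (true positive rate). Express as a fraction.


Recall = TP / (TP + FN) = 28 / 62 = 14/31.

14/31


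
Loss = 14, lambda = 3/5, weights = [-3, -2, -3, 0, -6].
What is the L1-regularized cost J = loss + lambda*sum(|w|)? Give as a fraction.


L1 norm = sum(|w|) = 14. J = 14 + 3/5 * 14 = 112/5.

112/5


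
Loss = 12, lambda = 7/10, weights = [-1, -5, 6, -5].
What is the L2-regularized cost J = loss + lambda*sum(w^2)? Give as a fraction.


L2 sq norm = sum(w^2) = 87. J = 12 + 7/10 * 87 = 729/10.

729/10


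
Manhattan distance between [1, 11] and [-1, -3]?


d = sum of absolute differences: |1--1|=2 + |11--3|=14 = 16.

16


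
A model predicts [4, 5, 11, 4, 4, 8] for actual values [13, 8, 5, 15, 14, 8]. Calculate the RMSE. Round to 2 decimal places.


MSE = 57.8333. RMSE = sqrt(57.8333) = 7.60.

7.60


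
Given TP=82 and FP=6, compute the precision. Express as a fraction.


Precision = TP / (TP + FP) = 82 / 88 = 41/44.

41/44


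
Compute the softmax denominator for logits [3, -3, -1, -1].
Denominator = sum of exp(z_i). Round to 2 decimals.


Denom = e^3=20.0855 + e^-3=0.0498 + e^-1=0.3679 + e^-1=0.3679. Sum = 20.8711, which rounds to 20.87.

20.87


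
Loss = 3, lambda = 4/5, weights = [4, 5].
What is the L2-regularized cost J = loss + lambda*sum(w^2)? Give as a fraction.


L2 sq norm = sum(w^2) = 41. J = 3 + 4/5 * 41 = 179/5.

179/5


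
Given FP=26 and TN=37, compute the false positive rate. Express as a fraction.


FPR = FP / (FP + TN) = 26 / 63 = 26/63.

26/63


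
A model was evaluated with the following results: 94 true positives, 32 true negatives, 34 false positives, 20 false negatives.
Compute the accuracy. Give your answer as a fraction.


Accuracy = (TP + TN) / (TP + TN + FP + FN) = (94 + 32) / 180 = 7/10.

7/10


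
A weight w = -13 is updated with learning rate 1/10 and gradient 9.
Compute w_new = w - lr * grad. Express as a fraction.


w_new = -13 - 1/10 * 9 = -13 - 9/10 = -139/10.

-139/10


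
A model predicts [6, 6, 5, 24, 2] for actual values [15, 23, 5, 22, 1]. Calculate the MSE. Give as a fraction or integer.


MSE = (1/5) * ((15-6)^2=81 + (23-6)^2=289 + (5-5)^2=0 + (22-24)^2=4 + (1-2)^2=1). Sum = 375. MSE = 75.

75


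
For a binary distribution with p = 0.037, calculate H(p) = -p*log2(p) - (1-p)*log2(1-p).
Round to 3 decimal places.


H = -0.037*log2(0.037) - 0.963*log2(0.963) = 0.228.

0.228


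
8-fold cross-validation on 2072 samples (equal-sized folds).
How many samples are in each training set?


Each validation fold has 2072/8 = 259 samples. Training set = 2072 - 259 = 1813.

1813


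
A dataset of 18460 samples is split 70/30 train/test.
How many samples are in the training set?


Test set = 18460 * 30% = 5538. Training set = 18460 - 5538 = 12922.

12922


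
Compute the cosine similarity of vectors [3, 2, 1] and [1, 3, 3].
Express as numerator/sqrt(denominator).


dot = 12. |a|^2 = 14, |b|^2 = 19. cos = 12/sqrt(266).

12/sqrt(266)


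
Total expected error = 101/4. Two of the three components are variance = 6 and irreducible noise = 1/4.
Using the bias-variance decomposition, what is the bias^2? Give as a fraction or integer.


Total error = bias^2 + variance + irreducible noise. So bias^2 = 101/4 - 6 - 1/4 = 19.

19


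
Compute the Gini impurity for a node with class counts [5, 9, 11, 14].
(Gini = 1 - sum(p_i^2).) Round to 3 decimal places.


Total = 39. Proportions: 5/39, 9/39, 11/39, 14/39. sum(p_i^2) = 0.2781. Gini = 1 - 0.2781 = 0.7219, which rounds to 0.722.

0.722


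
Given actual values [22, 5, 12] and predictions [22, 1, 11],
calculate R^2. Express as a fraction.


Mean(y) = 13. SS_res = 17. SS_tot = 146. R^2 = 1 - 17/(146) = 129/146.

129/146


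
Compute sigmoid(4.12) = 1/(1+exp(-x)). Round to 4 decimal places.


sigma(4.12) = 1/(1+e^(-4.12)) = 1/(1+0.016245) = 1/1.016245 = 0.9840.

0.9840


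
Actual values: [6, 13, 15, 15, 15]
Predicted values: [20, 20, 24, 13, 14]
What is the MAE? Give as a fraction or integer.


MAE = (1/5) * (|6-20|=14 + |13-20|=7 + |15-24|=9 + |15-13|=2 + |15-14|=1). Sum = 33. MAE = 33/5.

33/5


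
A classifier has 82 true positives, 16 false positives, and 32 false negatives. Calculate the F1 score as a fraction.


Precision = 82/98 = 41/49. Recall = 82/114 = 41/57. F1 = 2*P*R/(P+R) = 41/53.

41/53


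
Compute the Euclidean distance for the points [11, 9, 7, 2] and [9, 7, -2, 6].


d = sqrt(sum of squared differences). (11-9)^2=4, (9-7)^2=4, (7--2)^2=81, (2-6)^2=16. Sum = 105.

sqrt(105)


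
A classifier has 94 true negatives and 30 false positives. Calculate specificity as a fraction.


Specificity = TN / (TN + FP) = 94 / 124 = 47/62.

47/62


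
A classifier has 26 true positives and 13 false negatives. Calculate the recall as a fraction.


Recall = TP / (TP + FN) = 26 / 39 = 2/3.

2/3


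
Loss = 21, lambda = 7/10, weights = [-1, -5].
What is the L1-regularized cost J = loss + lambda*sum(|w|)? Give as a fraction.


L1 norm = sum(|w|) = 6. J = 21 + 7/10 * 6 = 126/5.

126/5


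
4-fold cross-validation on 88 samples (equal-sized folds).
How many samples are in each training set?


Each validation fold has 88/4 = 22 samples. Training set = 88 - 22 = 66.

66


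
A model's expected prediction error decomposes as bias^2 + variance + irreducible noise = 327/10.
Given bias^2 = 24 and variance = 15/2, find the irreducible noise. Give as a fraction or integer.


Total error = bias^2 + variance + irreducible noise. So irreducible noise = 327/10 - 24 - 15/2 = 6/5.

6/5


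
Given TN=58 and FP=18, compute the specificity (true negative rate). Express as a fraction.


Specificity = TN / (TN + FP) = 58 / 76 = 29/38.

29/38


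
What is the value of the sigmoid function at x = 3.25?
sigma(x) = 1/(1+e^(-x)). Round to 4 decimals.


sigma(3.25) = 1/(1+e^(-3.25)) = 1/(1+0.038774) = 1/1.038774 = 0.9627.

0.9627


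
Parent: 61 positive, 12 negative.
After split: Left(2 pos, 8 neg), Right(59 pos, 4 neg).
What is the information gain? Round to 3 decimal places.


H(parent) = 0.6447. H(left) = 0.7219, H(right) = 0.3412. Weighted = (10/73)*0.7219 + (63/73)*0.3412 = 0.3934. IG = 0.6447 - 0.3934 = 0.2513, which rounds to 0.251.

0.251


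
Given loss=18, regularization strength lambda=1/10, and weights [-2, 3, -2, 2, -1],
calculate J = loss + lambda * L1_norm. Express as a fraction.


L1 norm = sum(|w|) = 10. J = 18 + 1/10 * 10 = 19.

19


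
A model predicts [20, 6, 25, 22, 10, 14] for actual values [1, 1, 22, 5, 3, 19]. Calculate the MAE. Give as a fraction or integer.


MAE = (1/6) * (|1-20|=19 + |1-6|=5 + |22-25|=3 + |5-22|=17 + |3-10|=7 + |19-14|=5). Sum = 56. MAE = 28/3.

28/3


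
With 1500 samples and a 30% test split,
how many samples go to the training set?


Test set = 1500 * 30% = 450. Training set = 1500 - 450 = 1050.

1050


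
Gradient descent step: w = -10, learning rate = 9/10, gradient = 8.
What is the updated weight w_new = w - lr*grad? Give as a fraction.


w_new = -10 - 9/10 * 8 = -10 - 36/5 = -86/5.

-86/5


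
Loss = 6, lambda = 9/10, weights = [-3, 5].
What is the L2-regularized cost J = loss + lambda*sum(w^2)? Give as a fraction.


L2 sq norm = sum(w^2) = 34. J = 6 + 9/10 * 34 = 183/5.

183/5


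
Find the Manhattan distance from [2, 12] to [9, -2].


d = sum of absolute differences: |2-9|=7 + |12--2|=14 = 21.

21


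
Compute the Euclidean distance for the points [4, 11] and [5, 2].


d = sqrt(sum of squared differences). (4-5)^2=1, (11-2)^2=81. Sum = 82.

sqrt(82)


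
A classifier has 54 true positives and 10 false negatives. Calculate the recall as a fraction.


Recall = TP / (TP + FN) = 54 / 64 = 27/32.

27/32


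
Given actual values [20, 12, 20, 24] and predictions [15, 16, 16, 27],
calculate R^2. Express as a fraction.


Mean(y) = 19. SS_res = 66. SS_tot = 76. R^2 = 1 - 66/(76) = 5/38.

5/38


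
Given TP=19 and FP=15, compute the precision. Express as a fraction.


Precision = TP / (TP + FP) = 19 / 34 = 19/34.

19/34


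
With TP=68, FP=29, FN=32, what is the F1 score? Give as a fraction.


Precision = 68/97 = 68/97. Recall = 68/100 = 17/25. F1 = 2*P*R/(P+R) = 136/197.

136/197


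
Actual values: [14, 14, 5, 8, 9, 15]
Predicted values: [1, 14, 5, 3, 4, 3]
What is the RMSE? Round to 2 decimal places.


MSE = 60.5000. RMSE = sqrt(60.5000) = 7.78.

7.78


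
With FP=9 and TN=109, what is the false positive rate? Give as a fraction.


FPR = FP / (FP + TN) = 9 / 118 = 9/118.

9/118


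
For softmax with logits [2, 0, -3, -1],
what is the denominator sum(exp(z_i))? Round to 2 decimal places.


Denom = e^2=7.3891 + e^0=1.0000 + e^-3=0.0498 + e^-1=0.3679. Sum = 8.8068, which rounds to 8.81.

8.81


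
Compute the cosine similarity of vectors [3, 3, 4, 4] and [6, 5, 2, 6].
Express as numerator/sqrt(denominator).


dot = 65. |a|^2 = 50, |b|^2 = 101. cos = 65/sqrt(5050).

65/sqrt(5050)


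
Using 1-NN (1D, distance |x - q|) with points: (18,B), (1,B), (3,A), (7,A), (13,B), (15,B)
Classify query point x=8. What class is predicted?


Distances: |18-8|=10, |1-8|=7, |3-8|=5, |7-8|=1, |13-8|=5, |15-8|=7. 1 nearest: (7,A). Counts: {'A': 1}. Majority class: A.

A


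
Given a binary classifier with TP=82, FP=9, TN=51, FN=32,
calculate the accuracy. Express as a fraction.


Accuracy = (TP + TN) / (TP + TN + FP + FN) = (82 + 51) / 174 = 133/174.

133/174


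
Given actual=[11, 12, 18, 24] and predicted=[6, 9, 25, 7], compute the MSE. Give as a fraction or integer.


MSE = (1/4) * ((11-6)^2=25 + (12-9)^2=9 + (18-25)^2=49 + (24-7)^2=289). Sum = 372. MSE = 93.

93


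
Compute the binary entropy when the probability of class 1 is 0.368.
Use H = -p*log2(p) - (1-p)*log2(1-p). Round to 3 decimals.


H = -0.368*log2(0.368) - 0.632*log2(0.632) = 0.949.

0.949


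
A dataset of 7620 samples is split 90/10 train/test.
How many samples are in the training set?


Test set = 7620 * 10% = 762. Training set = 7620 - 762 = 6858.

6858


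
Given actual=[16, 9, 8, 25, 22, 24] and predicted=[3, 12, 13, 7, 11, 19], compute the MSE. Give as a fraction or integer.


MSE = (1/6) * ((16-3)^2=169 + (9-12)^2=9 + (8-13)^2=25 + (25-7)^2=324 + (22-11)^2=121 + (24-19)^2=25). Sum = 673. MSE = 673/6.

673/6


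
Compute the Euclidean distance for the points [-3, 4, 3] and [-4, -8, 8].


d = sqrt(sum of squared differences). (-3--4)^2=1, (4--8)^2=144, (3-8)^2=25. Sum = 170.

sqrt(170)


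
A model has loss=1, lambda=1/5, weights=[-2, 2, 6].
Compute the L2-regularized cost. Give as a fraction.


L2 sq norm = sum(w^2) = 44. J = 1 + 1/5 * 44 = 49/5.

49/5


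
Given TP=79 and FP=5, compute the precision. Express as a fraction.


Precision = TP / (TP + FP) = 79 / 84 = 79/84.

79/84


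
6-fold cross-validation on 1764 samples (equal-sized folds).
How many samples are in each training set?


Each validation fold has 1764/6 = 294 samples. Training set = 1764 - 294 = 1470.

1470


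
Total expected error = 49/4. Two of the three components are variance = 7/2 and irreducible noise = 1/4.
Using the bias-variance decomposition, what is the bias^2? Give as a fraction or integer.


Total error = bias^2 + variance + irreducible noise. So bias^2 = 49/4 - 7/2 - 1/4 = 17/2.

17/2


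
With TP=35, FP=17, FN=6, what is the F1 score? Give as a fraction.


Precision = 35/52 = 35/52. Recall = 35/41 = 35/41. F1 = 2*P*R/(P+R) = 70/93.

70/93


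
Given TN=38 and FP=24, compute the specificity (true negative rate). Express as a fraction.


Specificity = TN / (TN + FP) = 38 / 62 = 19/31.

19/31


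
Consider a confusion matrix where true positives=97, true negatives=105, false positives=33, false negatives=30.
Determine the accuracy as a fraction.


Accuracy = (TP + TN) / (TP + TN + FP + FN) = (97 + 105) / 265 = 202/265.

202/265


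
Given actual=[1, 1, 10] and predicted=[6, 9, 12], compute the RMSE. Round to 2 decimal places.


MSE = 31.0000. RMSE = sqrt(31.0000) = 5.57.

5.57


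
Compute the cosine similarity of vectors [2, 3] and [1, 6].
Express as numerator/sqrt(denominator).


dot = 20. |a|^2 = 13, |b|^2 = 37. cos = 20/sqrt(481).

20/sqrt(481)


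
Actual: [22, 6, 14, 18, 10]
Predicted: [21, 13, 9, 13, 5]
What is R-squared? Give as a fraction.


Mean(y) = 14. SS_res = 125. SS_tot = 160. R^2 = 1 - 125/(160) = 7/32.

7/32


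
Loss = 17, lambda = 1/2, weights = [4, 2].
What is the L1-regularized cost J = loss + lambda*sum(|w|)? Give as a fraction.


L1 norm = sum(|w|) = 6. J = 17 + 1/2 * 6 = 20.

20


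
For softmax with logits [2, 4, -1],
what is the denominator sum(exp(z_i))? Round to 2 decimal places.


Denom = e^2=7.3891 + e^4=54.5982 + e^-1=0.3679. Sum = 62.3552, which rounds to 62.36.

62.36


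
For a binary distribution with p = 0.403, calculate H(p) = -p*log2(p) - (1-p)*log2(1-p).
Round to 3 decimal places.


H = -0.403*log2(0.403) - 0.597*log2(0.597) = 0.973.

0.973


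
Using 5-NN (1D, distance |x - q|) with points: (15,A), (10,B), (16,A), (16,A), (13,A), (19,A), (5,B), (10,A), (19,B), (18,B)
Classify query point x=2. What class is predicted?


Distances: |15-2|=13, |10-2|=8, |16-2|=14, |16-2|=14, |13-2|=11, |19-2|=17, |5-2|=3, |10-2|=8, |19-2|=17, |18-2|=16. 5 nearest: (5,B), (10,A), (10,B), (13,A), (15,A). Counts: {'B': 2, 'A': 3}. Majority class: A.

A


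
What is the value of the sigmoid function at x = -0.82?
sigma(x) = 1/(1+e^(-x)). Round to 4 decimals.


sigma(-0.82) = 1/(1+e^(0.82)) = 1/(1+2.270500) = 1/3.270500 = 0.3058.

0.3058


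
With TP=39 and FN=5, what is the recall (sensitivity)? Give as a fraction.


Recall = TP / (TP + FN) = 39 / 44 = 39/44.

39/44


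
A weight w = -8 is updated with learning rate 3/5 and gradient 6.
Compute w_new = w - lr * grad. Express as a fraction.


w_new = -8 - 3/5 * 6 = -8 - 18/5 = -58/5.

-58/5


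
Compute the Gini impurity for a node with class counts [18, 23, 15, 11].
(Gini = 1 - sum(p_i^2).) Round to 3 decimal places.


Total = 67. Proportions: 18/67, 23/67, 15/67, 11/67. sum(p_i^2) = 0.2671. Gini = 1 - 0.2671 = 0.7329, which rounds to 0.733.

0.733


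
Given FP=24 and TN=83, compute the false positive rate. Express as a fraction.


FPR = FP / (FP + TN) = 24 / 107 = 24/107.

24/107


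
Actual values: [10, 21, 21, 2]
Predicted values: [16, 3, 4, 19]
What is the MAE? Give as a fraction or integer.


MAE = (1/4) * (|10-16|=6 + |21-3|=18 + |21-4|=17 + |2-19|=17). Sum = 58. MAE = 29/2.

29/2


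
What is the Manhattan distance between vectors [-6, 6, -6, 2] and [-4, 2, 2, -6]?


d = sum of absolute differences: |-6--4|=2 + |6-2|=4 + |-6-2|=8 + |2--6|=8 = 22.

22


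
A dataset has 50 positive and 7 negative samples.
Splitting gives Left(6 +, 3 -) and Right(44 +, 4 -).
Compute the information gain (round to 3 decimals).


H(parent) = 0.5374. H(left) = 0.9183, H(right) = 0.4138. Weighted = (9/57)*0.9183 + (48/57)*0.4138 = 0.4935. IG = 0.5374 - 0.4935 = 0.0439, which rounds to 0.044.

0.044


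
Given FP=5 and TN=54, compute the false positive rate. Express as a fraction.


FPR = FP / (FP + TN) = 5 / 59 = 5/59.

5/59


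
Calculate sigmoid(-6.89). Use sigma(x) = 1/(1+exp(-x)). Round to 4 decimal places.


sigma(-6.89) = 1/(1+e^(6.89)) = 1/(1+982.401417) = 1/983.401417 = 0.0010.

0.0010


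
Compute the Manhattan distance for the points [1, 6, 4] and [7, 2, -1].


d = sum of absolute differences: |1-7|=6 + |6-2|=4 + |4--1|=5 = 15.

15


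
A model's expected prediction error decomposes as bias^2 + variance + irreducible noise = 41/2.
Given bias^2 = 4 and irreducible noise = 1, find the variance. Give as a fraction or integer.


Total error = bias^2 + variance + irreducible noise. So variance = 41/2 - 4 - 1 = 31/2.

31/2


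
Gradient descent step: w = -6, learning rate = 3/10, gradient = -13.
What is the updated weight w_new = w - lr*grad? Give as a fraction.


w_new = -6 - 3/10 * -13 = -6 - -39/10 = -21/10.

-21/10


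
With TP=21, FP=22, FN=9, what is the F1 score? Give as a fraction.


Precision = 21/43 = 21/43. Recall = 21/30 = 7/10. F1 = 2*P*R/(P+R) = 42/73.

42/73


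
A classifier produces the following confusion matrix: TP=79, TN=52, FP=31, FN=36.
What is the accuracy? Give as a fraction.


Accuracy = (TP + TN) / (TP + TN + FP + FN) = (79 + 52) / 198 = 131/198.

131/198


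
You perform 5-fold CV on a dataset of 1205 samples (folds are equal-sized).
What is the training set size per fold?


Each validation fold has 1205/5 = 241 samples. Training set = 1205 - 241 = 964.

964


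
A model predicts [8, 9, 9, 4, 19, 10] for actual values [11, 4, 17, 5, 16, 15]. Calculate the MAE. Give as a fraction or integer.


MAE = (1/6) * (|11-8|=3 + |4-9|=5 + |17-9|=8 + |5-4|=1 + |16-19|=3 + |15-10|=5). Sum = 25. MAE = 25/6.

25/6


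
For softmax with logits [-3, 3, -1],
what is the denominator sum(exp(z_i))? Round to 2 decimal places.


Denom = e^-3=0.0498 + e^3=20.0855 + e^-1=0.3679. Sum = 20.5032, which rounds to 20.50.

20.50


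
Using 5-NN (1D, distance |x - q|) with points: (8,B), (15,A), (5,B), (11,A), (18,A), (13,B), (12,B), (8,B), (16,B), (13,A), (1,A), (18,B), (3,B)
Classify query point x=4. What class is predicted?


Distances: |8-4|=4, |15-4|=11, |5-4|=1, |11-4|=7, |18-4|=14, |13-4|=9, |12-4|=8, |8-4|=4, |16-4|=12, |13-4|=9, |1-4|=3, |18-4|=14, |3-4|=1. 5 nearest: (5,B), (3,B), (1,A), (8,B), (8,B). Counts: {'B': 4, 'A': 1}. Majority class: B.

B


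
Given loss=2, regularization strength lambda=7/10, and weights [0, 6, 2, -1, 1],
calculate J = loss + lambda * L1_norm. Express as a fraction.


L1 norm = sum(|w|) = 10. J = 2 + 7/10 * 10 = 9.

9


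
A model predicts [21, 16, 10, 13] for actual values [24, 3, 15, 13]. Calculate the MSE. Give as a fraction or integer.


MSE = (1/4) * ((24-21)^2=9 + (3-16)^2=169 + (15-10)^2=25 + (13-13)^2=0). Sum = 203. MSE = 203/4.

203/4


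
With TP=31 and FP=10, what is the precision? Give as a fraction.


Precision = TP / (TP + FP) = 31 / 41 = 31/41.

31/41


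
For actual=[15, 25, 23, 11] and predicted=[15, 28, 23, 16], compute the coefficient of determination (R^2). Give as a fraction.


Mean(y) = 37/2. SS_res = 34. SS_tot = 131. R^2 = 1 - 34/(131) = 97/131.

97/131


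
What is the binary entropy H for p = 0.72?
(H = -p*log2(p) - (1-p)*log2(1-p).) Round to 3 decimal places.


H = -0.72*log2(0.72) - 0.28*log2(0.28) = 0.855.

0.855


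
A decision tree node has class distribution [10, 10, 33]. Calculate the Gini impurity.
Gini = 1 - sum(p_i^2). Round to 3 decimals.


Total = 53. Proportions: 10/53, 10/53, 33/53. sum(p_i^2) = 0.4589. Gini = 1 - 0.4589 = 0.5411, which rounds to 0.541.

0.541


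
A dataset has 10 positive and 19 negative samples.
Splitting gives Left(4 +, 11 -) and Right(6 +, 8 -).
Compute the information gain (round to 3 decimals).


H(parent) = 0.9294. H(left) = 0.8366, H(right) = 0.9852. Weighted = (15/29)*0.8366 + (14/29)*0.9852 = 0.9083. IG = 0.9294 - 0.9083 = 0.0211, which rounds to 0.021.

0.021


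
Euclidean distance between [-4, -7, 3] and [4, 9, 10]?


d = sqrt(sum of squared differences). (-4-4)^2=64, (-7-9)^2=256, (3-10)^2=49. Sum = 369.

sqrt(369)


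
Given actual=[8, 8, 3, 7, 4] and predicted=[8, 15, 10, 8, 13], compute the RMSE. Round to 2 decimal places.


MSE = 36.0000. RMSE = sqrt(36.0000) = 6.00.

6.00


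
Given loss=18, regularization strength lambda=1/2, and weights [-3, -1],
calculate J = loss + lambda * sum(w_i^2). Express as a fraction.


L2 sq norm = sum(w^2) = 10. J = 18 + 1/2 * 10 = 23.

23


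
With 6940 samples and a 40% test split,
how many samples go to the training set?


Test set = 6940 * 40% = 2776. Training set = 6940 - 2776 = 4164.

4164


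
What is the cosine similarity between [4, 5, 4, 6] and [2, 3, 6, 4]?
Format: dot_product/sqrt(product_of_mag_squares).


dot = 71. |a|^2 = 93, |b|^2 = 65. cos = 71/sqrt(6045).

71/sqrt(6045)
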